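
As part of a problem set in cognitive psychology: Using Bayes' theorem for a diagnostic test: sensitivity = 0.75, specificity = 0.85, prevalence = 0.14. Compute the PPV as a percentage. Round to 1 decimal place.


PPV = (sens * prev) / (sens * prev + (1-spec) * (1-prev))
Numerator = 0.75 * 0.14 = 0.105
P(positive and no disease) = (1 - spec) * (1 - prev) = (1 - 0.85) * (1 - 0.14) = 0.129
Denominator = 0.105 + 0.129 = 0.234
PPV = 0.105 / 0.234 = 0.448718
As percentage = 44.9


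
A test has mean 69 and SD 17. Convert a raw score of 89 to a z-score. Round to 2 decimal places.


z = (X - mu) / sigma
= (89 - 69) / 17
= 20 / 17
= 1.18


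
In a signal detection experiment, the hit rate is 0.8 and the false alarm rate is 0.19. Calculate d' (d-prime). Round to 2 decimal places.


d' = z(HR) - z(FAR)
z(0.8) = 0.8416
z(0.19) = -0.8779
d' = 0.8416 - -0.8779
= 1.72


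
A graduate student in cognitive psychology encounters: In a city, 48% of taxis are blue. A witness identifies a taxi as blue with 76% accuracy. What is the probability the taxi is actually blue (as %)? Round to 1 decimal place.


P(blue | says blue) = P(says blue | blue)*P(blue) / [P(says blue | blue)*P(blue) + P(says blue | not blue)*P(not blue)]
Numerator = 0.76 * 0.48 = 0.3648
False identification = 0.24 * 0.52 = 0.1248
P = 0.3648 / (0.3648 + 0.1248)
= 0.3648 / 0.4896
As percentage = 74.5


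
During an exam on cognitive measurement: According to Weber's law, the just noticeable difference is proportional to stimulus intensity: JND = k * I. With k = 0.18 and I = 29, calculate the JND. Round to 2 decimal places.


JND = k * I
JND = 0.18 * 29
= 5.22


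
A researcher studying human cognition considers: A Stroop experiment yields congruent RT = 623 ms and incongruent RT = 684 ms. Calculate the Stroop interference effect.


Stroop effect = RT(incongruent) - RT(congruent)
= 684 - 623
= 61 ms


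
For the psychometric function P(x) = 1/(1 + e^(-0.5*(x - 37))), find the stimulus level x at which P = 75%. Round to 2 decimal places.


At P = 0.75: 0.75 = 1/(1 + e^(-k*(x-x0)))
Solving: e^(-k*(x-x0)) = 1/3
x = x0 + ln(3)/k
ln(3) = 1.0986
x = 37 + 1.0986/0.5
= 37 + 2.1972
= 39.20


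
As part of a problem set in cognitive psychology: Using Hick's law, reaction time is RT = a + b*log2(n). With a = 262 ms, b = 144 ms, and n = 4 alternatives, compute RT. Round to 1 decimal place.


RT = 262 + 144 * log2(4)
log2(4) = 2.0
RT = 262 + 144 * 2.0
= 262 + 288.0
= 550.0 ms


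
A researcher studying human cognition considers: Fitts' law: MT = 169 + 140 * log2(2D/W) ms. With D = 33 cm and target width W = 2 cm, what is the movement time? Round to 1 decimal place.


MT = 169 + 140 * log2(2*33/2)
2D/W = 33.0
log2(33.0) = 5.0444
MT = 169 + 140 * 5.0444
= 875.2 ms


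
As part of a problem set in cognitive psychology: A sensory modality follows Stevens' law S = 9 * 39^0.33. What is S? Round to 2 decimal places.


S = 9 * 39^0.33
39^0.33 = 3.3501
S = 9 * 3.3501
= 30.15


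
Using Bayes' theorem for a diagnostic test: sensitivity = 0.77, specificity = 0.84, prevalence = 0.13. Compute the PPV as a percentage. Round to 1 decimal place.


PPV = (sens * prev) / (sens * prev + (1-spec) * (1-prev))
Numerator = 0.77 * 0.13 = 0.1001
P(positive and no disease) = (1 - spec) * (1 - prev) = (1 - 0.84) * (1 - 0.13) = 0.1392
Denominator = 0.1001 + 0.1392 = 0.2393
PPV = 0.1001 / 0.2393 = 0.418303
As percentage = 41.8


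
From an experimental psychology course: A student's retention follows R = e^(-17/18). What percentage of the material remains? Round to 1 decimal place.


R = e^(-t/S)
-t/S = -17/18 = -0.944444
R = e^(-0.944444) = 0.388896
Percentage = 0.388896 * 100
= 38.9


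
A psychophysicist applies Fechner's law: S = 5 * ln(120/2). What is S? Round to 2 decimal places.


S = 5 * ln(120/2)
I/I0 = 60.0
ln(60.0) = 4.0943
S = 5 * 4.0943
= 20.47


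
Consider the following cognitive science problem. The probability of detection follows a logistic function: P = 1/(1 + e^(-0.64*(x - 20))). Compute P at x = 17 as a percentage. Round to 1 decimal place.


P(x) = 1/(1 + e^(-0.64*(17 - 20)))
Exponent = -0.64 * -3 = 1.92
e^(1.92) = 6.820958
P = 1/(1 + 6.820958) = 0.127862
Percentage = 12.8


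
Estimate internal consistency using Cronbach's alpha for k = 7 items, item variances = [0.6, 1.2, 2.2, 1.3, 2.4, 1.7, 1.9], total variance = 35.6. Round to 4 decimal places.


alpha = (k/(k-1)) * (1 - sum(s_i^2)/s_total^2)
sum(item variances) = 11.3
k/(k-1) = 7/6 = 1.166667
1 - 11.3/35.6 = 1 - 0.317416 = 0.682584
alpha = 1.166667 * 0.682584
= 0.7963


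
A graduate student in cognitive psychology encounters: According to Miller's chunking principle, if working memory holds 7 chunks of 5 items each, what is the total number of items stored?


Total items = chunks * items_per_chunk
= 7 * 5
= 35


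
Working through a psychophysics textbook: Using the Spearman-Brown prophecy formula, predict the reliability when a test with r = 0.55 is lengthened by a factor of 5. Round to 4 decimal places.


r_new = n*r / (1 + (n-1)*r)
Numerator = 5 * 0.55 = 2.75
Denominator = 1 + 4 * 0.55 = 3.2
r_new = 2.75 / 3.2
= 0.8594


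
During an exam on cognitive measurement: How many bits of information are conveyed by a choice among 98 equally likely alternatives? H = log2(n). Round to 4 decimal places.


H = log2(n)
H = log2(98)
= 6.6147


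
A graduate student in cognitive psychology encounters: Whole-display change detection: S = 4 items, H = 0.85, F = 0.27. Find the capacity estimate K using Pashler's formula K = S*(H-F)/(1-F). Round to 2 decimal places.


K = S * (H - F) / (1 - F)
H - F = 0.58
1 - F = 0.73
K = 4 * 0.58 / 0.73
= 3.18


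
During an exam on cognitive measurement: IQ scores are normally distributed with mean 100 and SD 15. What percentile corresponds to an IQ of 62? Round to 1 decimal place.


z = (IQ - mean) / SD
z = (62 - 100) / 15 = -2.5333
Percentile = Phi(-2.5333) * 100
Phi(-2.5333) = 0.00565
= 0.6


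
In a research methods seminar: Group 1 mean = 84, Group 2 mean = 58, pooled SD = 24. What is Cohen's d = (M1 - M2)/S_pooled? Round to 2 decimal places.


Cohen's d = (M1 - M2) / S_pooled
= (84 - 58) / 24
= 26 / 24
= 1.08


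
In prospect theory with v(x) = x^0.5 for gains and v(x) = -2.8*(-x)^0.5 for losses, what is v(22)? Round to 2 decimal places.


Since x = 22 >= 0, use v(x) = x^0.5
22^0.5 = 4.6904
v(22) = 4.69


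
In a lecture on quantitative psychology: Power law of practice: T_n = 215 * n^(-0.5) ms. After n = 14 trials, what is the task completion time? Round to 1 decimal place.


T_n = 215 * 14^(-0.5)
14^(-0.5) = 0.267261
T_n = 215 * 0.267261
= 57.5 ms


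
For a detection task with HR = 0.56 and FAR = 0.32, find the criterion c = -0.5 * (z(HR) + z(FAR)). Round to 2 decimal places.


c = -0.5 * (z(HR) + z(FAR))
z(0.56) = 0.151
z(0.32) = -0.4677
c = -0.5 * (0.151 + -0.4677)
= -0.5 * -0.3167
= 0.16


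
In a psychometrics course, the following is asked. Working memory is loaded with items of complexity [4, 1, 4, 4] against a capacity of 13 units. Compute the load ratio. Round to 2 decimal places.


Total complexity = 4 + 1 + 4 + 4 = 13
Load = total / capacity = 13 / 13
= 1.00


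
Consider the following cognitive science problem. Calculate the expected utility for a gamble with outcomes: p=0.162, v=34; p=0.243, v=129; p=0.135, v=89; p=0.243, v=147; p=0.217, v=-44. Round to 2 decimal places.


EU = sum(p_i * v_i)
0.162 * 34 = 5.508
0.243 * 129 = 31.347
0.135 * 89 = 12.015
0.243 * 147 = 35.721
0.217 * -44 = -9.548
EU = 5.508 + 31.347 + 12.015 + 35.721 + -9.548
= 75.04


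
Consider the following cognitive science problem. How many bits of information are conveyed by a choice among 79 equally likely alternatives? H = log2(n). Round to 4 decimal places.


H = log2(n)
H = log2(79)
= 6.3038


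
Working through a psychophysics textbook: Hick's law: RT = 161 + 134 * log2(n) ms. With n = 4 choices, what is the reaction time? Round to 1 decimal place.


RT = 161 + 134 * log2(4)
log2(4) = 2.0
RT = 161 + 134 * 2.0
= 161 + 268.0
= 429.0 ms


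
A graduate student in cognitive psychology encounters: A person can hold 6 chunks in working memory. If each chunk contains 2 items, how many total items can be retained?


Total items = chunks * items_per_chunk
= 6 * 2
= 12


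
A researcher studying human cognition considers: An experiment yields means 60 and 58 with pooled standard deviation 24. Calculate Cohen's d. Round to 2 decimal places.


Cohen's d = (M1 - M2) / S_pooled
= (60 - 58) / 24
= 2 / 24
= 0.08


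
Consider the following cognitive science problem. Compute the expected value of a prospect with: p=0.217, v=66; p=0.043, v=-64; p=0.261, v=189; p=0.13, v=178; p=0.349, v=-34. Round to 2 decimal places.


EU = sum(p_i * v_i)
0.217 * 66 = 14.322
0.043 * -64 = -2.752
0.261 * 189 = 49.329
0.13 * 178 = 23.14
0.349 * -34 = -11.866
EU = 14.322 + -2.752 + 49.329 + 23.14 + -11.866
= 72.17


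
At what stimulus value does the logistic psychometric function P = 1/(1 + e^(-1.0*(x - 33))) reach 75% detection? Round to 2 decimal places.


At P = 0.75: 0.75 = 1/(1 + e^(-k*(x-x0)))
Solving: e^(-k*(x-x0)) = 1/3
x = x0 + ln(3)/k
ln(3) = 1.0986
x = 33 + 1.0986/1.0
= 33 + 1.0986
= 34.10


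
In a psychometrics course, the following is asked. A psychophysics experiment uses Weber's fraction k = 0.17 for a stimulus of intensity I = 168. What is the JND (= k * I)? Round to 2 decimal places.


JND = k * I
JND = 0.17 * 168
= 28.56


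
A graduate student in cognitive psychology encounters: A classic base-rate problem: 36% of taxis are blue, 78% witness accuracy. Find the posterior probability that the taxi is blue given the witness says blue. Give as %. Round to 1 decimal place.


P(blue | says blue) = P(says blue | blue)*P(blue) / [P(says blue | blue)*P(blue) + P(says blue | not blue)*P(not blue)]
Numerator = 0.78 * 0.36 = 0.2808
False identification = 0.22 * 0.64 = 0.1408
P = 0.2808 / (0.2808 + 0.1408)
= 0.2808 / 0.4216
As percentage = 66.6


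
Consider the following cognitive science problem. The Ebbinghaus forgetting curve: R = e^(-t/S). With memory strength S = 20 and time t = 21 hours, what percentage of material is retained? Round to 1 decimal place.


R = e^(-t/S)
-t/S = -21/20 = -1.05
R = e^(-1.05) = 0.349938
Percentage = 0.349938 * 100
= 35.0


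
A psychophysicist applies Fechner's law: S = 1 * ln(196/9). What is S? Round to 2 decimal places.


S = 1 * ln(196/9)
I/I0 = 21.777778
ln(21.777778) = 3.0809
S = 1 * 3.0809
= 3.08


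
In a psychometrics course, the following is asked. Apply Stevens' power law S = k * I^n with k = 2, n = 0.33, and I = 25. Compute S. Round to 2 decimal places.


S = 2 * 25^0.33
25^0.33 = 2.8928
S = 2 * 2.8928
= 5.79


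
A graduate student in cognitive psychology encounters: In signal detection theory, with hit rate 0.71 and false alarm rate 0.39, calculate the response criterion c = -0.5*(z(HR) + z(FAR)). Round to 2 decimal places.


c = -0.5 * (z(HR) + z(FAR))
z(0.71) = 0.5534
z(0.39) = -0.2793
c = -0.5 * (0.5534 + -0.2793)
= -0.5 * 0.2741
= -0.14


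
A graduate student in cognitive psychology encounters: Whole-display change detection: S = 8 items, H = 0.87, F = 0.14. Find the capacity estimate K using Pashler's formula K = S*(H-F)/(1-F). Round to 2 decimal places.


K = S * (H - F) / (1 - F)
H - F = 0.73
1 - F = 0.86
K = 8 * 0.73 / 0.86
= 6.79


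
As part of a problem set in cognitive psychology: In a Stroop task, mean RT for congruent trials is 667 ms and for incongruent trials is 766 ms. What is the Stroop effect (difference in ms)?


Stroop effect = RT(incongruent) - RT(congruent)
= 766 - 667
= 99 ms


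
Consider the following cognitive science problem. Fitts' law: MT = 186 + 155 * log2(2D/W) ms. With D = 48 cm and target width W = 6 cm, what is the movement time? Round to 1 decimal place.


MT = 186 + 155 * log2(2*48/6)
2D/W = 16.0
log2(16.0) = 4.0
MT = 186 + 155 * 4.0
= 806.0 ms


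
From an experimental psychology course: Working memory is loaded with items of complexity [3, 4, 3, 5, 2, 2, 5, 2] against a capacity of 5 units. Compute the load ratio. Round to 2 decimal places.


Total complexity = 3 + 4 + 3 + 5 + 2 + 2 + 5 + 2 = 26
Load = total / capacity = 26 / 5
= 5.20


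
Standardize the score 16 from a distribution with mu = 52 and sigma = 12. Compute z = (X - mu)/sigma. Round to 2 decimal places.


z = (X - mu) / sigma
= (16 - 52) / 12
= -36 / 12
= -3.00


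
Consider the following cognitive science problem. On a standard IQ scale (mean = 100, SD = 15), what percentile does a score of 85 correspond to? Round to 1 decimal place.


z = (IQ - mean) / SD
z = (85 - 100) / 15 = -1.0
Percentile = Phi(-1.0) * 100
Phi(-1.0) = 0.158655
= 15.9


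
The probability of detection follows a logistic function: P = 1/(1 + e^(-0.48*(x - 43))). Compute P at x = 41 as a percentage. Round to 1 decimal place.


P(x) = 1/(1 + e^(-0.48*(41 - 43)))
Exponent = -0.48 * -2 = 0.96
e^(0.96) = 2.611696
P = 1/(1 + 2.611696) = 0.276878
Percentage = 27.7


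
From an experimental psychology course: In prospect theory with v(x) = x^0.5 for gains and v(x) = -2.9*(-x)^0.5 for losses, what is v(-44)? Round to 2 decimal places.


Since x = -44 < 0, use v(x) = -lambda*(-x)^alpha
(-x) = 44
44^0.5 = 6.6332
v(-44) = -2.9 * 6.6332
= -19.24


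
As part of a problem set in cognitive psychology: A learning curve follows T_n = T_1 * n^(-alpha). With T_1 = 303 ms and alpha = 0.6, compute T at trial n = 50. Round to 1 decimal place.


T_n = 303 * 50^(-0.6)
50^(-0.6) = 0.095635
T_n = 303 * 0.095635
= 29.0 ms


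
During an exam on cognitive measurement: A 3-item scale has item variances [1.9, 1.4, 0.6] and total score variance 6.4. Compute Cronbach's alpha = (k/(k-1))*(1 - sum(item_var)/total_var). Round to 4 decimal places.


alpha = (k/(k-1)) * (1 - sum(s_i^2)/s_total^2)
sum(item variances) = 3.9
k/(k-1) = 3/2 = 1.5
1 - 3.9/6.4 = 1 - 0.609375 = 0.390625
alpha = 1.5 * 0.390625
= 0.5859


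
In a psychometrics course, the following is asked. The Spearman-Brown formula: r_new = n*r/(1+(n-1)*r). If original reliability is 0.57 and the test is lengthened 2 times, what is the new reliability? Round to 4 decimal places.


r_new = n*r / (1 + (n-1)*r)
Numerator = 2 * 0.57 = 1.14
Denominator = 1 + 1 * 0.57 = 1.57
r_new = 1.14 / 1.57
= 0.7261


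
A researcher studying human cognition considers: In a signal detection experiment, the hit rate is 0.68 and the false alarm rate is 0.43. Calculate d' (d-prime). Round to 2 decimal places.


d' = z(HR) - z(FAR)
z(0.68) = 0.4677
z(0.43) = -0.1764
d' = 0.4677 - -0.1764
= 0.64


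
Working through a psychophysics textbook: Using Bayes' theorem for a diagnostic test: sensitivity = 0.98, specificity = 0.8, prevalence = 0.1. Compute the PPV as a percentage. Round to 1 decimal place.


PPV = (sens * prev) / (sens * prev + (1-spec) * (1-prev))
Numerator = 0.98 * 0.1 = 0.098
P(positive and no disease) = (1 - spec) * (1 - prev) = (1 - 0.8) * (1 - 0.1) = 0.18
Denominator = 0.098 + 0.18 = 0.278
PPV = 0.098 / 0.278 = 0.352518
As percentage = 35.3


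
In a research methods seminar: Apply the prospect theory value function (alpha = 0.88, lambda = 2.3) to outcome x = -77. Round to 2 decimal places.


Since x = -77 < 0, use v(x) = -lambda*(-x)^alpha
(-x) = 77
77^0.88 = 45.7206
v(-77) = -2.3 * 45.7206
= -105.16


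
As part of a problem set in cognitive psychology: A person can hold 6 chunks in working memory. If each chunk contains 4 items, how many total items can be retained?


Total items = chunks * items_per_chunk
= 6 * 4
= 24


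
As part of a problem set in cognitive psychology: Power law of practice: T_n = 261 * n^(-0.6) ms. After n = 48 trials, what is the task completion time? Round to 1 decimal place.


T_n = 261 * 48^(-0.6)
48^(-0.6) = 0.098007
T_n = 261 * 0.098007
= 25.6 ms


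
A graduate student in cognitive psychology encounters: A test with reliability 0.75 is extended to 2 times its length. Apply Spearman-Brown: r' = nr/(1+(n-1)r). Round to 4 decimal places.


r_new = n*r / (1 + (n-1)*r)
Numerator = 2 * 0.75 = 1.5
Denominator = 1 + 1 * 0.75 = 1.75
r_new = 1.5 / 1.75
= 0.8571


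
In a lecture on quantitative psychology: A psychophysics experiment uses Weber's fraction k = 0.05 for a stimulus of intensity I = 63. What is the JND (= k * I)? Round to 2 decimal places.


JND = k * I
JND = 0.05 * 63
= 3.15


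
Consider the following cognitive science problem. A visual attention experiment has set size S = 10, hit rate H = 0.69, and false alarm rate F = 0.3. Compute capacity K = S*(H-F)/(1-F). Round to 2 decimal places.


K = S * (H - F) / (1 - F)
H - F = 0.39
1 - F = 0.7
K = 10 * 0.39 / 0.7
= 5.57


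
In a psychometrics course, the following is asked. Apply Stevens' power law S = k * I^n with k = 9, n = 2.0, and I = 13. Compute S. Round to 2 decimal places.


S = 9 * 13^2.0
13^2.0 = 169.0
S = 9 * 169.0
= 1521.00


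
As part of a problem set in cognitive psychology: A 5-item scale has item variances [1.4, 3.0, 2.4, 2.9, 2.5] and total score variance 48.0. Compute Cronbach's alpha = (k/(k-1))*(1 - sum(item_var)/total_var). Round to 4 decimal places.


alpha = (k/(k-1)) * (1 - sum(s_i^2)/s_total^2)
sum(item variances) = 12.2
k/(k-1) = 5/4 = 1.25
1 - 12.2/48.0 = 1 - 0.254167 = 0.745833
alpha = 1.25 * 0.745833
= 0.9323


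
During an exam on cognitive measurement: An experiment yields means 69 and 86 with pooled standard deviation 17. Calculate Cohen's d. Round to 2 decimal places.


Cohen's d = (M1 - M2) / S_pooled
= (69 - 86) / 17
= -17 / 17
= -1.00


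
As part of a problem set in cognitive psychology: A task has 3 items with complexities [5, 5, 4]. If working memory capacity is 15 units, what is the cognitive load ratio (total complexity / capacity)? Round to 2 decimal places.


Total complexity = 5 + 5 + 4 = 14
Load = total / capacity = 14 / 15
= 0.93


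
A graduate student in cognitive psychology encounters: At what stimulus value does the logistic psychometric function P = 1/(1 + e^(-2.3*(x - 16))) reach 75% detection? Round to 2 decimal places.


At P = 0.75: 0.75 = 1/(1 + e^(-k*(x-x0)))
Solving: e^(-k*(x-x0)) = 1/3
x = x0 + ln(3)/k
ln(3) = 1.0986
x = 16 + 1.0986/2.3
= 16 + 0.4777
= 16.48


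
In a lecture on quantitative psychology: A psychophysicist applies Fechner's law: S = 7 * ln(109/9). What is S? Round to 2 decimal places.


S = 7 * ln(109/9)
I/I0 = 12.111111
ln(12.111111) = 2.4941
S = 7 * 2.4941
= 17.46


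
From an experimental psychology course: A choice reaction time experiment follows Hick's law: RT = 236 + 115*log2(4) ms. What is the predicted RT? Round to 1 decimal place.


RT = 236 + 115 * log2(4)
log2(4) = 2.0
RT = 236 + 115 * 2.0
= 236 + 230.0
= 466.0 ms


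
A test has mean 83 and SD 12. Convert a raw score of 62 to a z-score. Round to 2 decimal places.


z = (X - mu) / sigma
= (62 - 83) / 12
= -21 / 12
= -1.75


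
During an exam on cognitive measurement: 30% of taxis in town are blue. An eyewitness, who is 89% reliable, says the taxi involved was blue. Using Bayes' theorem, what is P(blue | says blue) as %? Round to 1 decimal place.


P(blue | says blue) = P(says blue | blue)*P(blue) / [P(says blue | blue)*P(blue) + P(says blue | not blue)*P(not blue)]
Numerator = 0.89 * 0.3 = 0.267
False identification = 0.11 * 0.7 = 0.077
P = 0.267 / (0.267 + 0.077)
= 0.267 / 0.344
As percentage = 77.6


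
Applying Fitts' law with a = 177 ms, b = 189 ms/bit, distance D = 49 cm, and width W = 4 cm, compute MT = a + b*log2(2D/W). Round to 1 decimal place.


MT = 177 + 189 * log2(2*49/4)
2D/W = 24.5
log2(24.5) = 4.6147
MT = 177 + 189 * 4.6147
= 1049.2 ms


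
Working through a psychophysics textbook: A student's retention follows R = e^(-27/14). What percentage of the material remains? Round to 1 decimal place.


R = e^(-t/S)
-t/S = -27/14 = -1.928571
R = e^(-1.928571) = 0.145356
Percentage = 0.145356 * 100
= 14.5


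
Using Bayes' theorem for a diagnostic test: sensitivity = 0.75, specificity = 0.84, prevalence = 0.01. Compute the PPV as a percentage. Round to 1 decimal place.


PPV = (sens * prev) / (sens * prev + (1-spec) * (1-prev))
Numerator = 0.75 * 0.01 = 0.0075
P(positive and no disease) = (1 - spec) * (1 - prev) = (1 - 0.84) * (1 - 0.01) = 0.1584
Denominator = 0.0075 + 0.1584 = 0.1659
PPV = 0.0075 / 0.1659 = 0.045208
As percentage = 4.5


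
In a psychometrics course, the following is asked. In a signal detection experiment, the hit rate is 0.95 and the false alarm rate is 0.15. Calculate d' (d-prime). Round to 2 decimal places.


d' = z(HR) - z(FAR)
z(0.95) = 1.6449
z(0.15) = -1.0364
d' = 1.6449 - -1.0364
= 2.68


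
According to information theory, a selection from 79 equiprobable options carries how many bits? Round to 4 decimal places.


H = log2(n)
H = log2(79)
= 6.3038


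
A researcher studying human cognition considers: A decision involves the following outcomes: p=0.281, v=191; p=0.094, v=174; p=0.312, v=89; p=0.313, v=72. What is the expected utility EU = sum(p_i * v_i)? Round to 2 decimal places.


EU = sum(p_i * v_i)
0.281 * 191 = 53.671
0.094 * 174 = 16.356
0.312 * 89 = 27.768
0.313 * 72 = 22.536
EU = 53.671 + 16.356 + 27.768 + 22.536
= 120.33


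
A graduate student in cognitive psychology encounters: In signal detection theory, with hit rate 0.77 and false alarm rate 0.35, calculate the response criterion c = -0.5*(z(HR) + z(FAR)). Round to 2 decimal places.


c = -0.5 * (z(HR) + z(FAR))
z(0.77) = 0.7388
z(0.35) = -0.3853
c = -0.5 * (0.7388 + -0.3853)
= -0.5 * 0.3535
= -0.18


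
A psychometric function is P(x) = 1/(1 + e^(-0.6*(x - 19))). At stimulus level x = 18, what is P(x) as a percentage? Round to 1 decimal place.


P(x) = 1/(1 + e^(-0.6*(18 - 19)))
Exponent = -0.6 * -1 = 0.6
e^(0.6) = 1.822119
P = 1/(1 + 1.822119) = 0.354344
Percentage = 35.4


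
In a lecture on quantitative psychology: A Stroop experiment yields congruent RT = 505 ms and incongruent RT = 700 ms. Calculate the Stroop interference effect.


Stroop effect = RT(incongruent) - RT(congruent)
= 700 - 505
= 195 ms


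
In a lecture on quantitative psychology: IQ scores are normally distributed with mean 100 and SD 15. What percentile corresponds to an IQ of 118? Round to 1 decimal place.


z = (IQ - mean) / SD
z = (118 - 100) / 15 = 1.2
Percentile = Phi(1.2) * 100
Phi(1.2) = 0.88493
= 88.5


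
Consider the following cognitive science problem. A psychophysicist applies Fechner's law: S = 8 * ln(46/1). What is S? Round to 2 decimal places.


S = 8 * ln(46/1)
I/I0 = 46.0
ln(46.0) = 3.8286
S = 8 * 3.8286
= 30.63


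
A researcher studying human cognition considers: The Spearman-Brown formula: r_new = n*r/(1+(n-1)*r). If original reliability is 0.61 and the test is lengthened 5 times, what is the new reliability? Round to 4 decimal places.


r_new = n*r / (1 + (n-1)*r)
Numerator = 5 * 0.61 = 3.05
Denominator = 1 + 4 * 0.61 = 3.44
r_new = 3.05 / 3.44
= 0.8866


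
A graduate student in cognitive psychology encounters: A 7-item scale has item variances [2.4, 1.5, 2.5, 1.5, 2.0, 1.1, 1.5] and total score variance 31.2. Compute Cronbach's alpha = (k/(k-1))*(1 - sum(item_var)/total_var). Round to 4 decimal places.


alpha = (k/(k-1)) * (1 - sum(s_i^2)/s_total^2)
sum(item variances) = 12.5
k/(k-1) = 7/6 = 1.166667
1 - 12.5/31.2 = 1 - 0.400641 = 0.599359
alpha = 1.166667 * 0.599359
= 0.6993


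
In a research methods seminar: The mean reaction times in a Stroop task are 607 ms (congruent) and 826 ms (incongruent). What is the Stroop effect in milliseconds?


Stroop effect = RT(incongruent) - RT(congruent)
= 826 - 607
= 219 ms


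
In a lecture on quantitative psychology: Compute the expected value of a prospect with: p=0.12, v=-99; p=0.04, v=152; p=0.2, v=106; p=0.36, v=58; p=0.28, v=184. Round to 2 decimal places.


EU = sum(p_i * v_i)
0.12 * -99 = -11.88
0.04 * 152 = 6.08
0.2 * 106 = 21.2
0.36 * 58 = 20.88
0.28 * 184 = 51.52
EU = -11.88 + 6.08 + 21.2 + 20.88 + 51.52
= 87.80


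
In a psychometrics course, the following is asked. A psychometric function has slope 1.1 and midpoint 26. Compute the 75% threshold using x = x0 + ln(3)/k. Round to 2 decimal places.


At P = 0.75: 0.75 = 1/(1 + e^(-k*(x-x0)))
Solving: e^(-k*(x-x0)) = 1/3
x = x0 + ln(3)/k
ln(3) = 1.0986
x = 26 + 1.0986/1.1
= 26 + 0.9987
= 27.00


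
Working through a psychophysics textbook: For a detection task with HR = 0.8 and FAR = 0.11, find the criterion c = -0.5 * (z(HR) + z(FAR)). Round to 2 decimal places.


c = -0.5 * (z(HR) + z(FAR))
z(0.8) = 0.8416
z(0.11) = -1.2265
c = -0.5 * (0.8416 + -1.2265)
= -0.5 * -0.3849
= 0.19


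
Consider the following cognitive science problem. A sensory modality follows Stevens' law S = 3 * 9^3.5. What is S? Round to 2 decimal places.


S = 3 * 9^3.5
9^3.5 = 2187.0
S = 3 * 2187.0
= 6561.00


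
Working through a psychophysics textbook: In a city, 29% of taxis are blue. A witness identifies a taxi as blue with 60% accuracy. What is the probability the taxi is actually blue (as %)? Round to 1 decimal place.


P(blue | says blue) = P(says blue | blue)*P(blue) / [P(says blue | blue)*P(blue) + P(says blue | not blue)*P(not blue)]
Numerator = 0.6 * 0.29 = 0.174
False identification = 0.4 * 0.71 = 0.284
P = 0.174 / (0.174 + 0.284)
= 0.174 / 0.458
As percentage = 38.0


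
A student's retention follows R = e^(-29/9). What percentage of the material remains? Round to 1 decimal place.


R = e^(-t/S)
-t/S = -29/9 = -3.222222
R = e^(-3.222222) = 0.039866
Percentage = 0.039866 * 100
= 4.0


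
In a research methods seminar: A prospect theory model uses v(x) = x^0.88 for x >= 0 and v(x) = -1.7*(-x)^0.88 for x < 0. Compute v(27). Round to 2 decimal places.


Since x = 27 >= 0, use v(x) = x^0.88
27^0.88 = 18.1803
v(27) = 18.18


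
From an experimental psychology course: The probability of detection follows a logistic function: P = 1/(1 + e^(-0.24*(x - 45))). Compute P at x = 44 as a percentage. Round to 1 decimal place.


P(x) = 1/(1 + e^(-0.24*(44 - 45)))
Exponent = -0.24 * -1 = 0.24
e^(0.24) = 1.271249
P = 1/(1 + 1.271249) = 0.440286
Percentage = 44.0


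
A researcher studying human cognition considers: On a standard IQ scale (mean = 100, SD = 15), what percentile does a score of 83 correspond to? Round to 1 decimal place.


z = (IQ - mean) / SD
z = (83 - 100) / 15 = -1.1333
Percentile = Phi(-1.1333) * 100
Phi(-1.1333) = 0.128544
= 12.9


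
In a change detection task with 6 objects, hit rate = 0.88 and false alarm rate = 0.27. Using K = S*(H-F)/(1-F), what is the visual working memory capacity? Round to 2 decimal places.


K = S * (H - F) / (1 - F)
H - F = 0.61
1 - F = 0.73
K = 6 * 0.61 / 0.73
= 5.01


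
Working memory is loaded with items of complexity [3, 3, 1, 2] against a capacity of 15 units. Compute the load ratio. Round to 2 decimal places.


Total complexity = 3 + 3 + 1 + 2 = 9
Load = total / capacity = 9 / 15
= 0.60


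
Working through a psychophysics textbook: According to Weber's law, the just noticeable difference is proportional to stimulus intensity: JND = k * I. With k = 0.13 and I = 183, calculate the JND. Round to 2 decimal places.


JND = k * I
JND = 0.13 * 183
= 23.79


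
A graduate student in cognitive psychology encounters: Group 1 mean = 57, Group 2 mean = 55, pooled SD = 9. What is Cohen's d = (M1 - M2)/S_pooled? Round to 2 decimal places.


Cohen's d = (M1 - M2) / S_pooled
= (57 - 55) / 9
= 2 / 9
= 0.22


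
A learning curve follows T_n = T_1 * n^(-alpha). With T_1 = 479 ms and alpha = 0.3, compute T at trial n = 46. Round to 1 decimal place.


T_n = 479 * 46^(-0.3)
46^(-0.3) = 0.317083
T_n = 479 * 0.317083
= 151.9 ms


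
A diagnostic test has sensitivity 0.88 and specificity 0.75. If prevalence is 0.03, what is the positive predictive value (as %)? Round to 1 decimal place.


PPV = (sens * prev) / (sens * prev + (1-spec) * (1-prev))
Numerator = 0.88 * 0.03 = 0.0264
P(positive and no disease) = (1 - spec) * (1 - prev) = (1 - 0.75) * (1 - 0.03) = 0.2425
Denominator = 0.0264 + 0.2425 = 0.2689
PPV = 0.0264 / 0.2689 = 0.098178
As percentage = 9.8


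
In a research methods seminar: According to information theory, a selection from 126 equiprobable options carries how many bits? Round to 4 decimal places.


H = log2(n)
H = log2(126)
= 6.9773


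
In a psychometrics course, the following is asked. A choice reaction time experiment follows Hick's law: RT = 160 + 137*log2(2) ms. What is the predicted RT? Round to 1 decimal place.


RT = 160 + 137 * log2(2)
log2(2) = 1.0
RT = 160 + 137 * 1.0
= 160 + 137.0
= 297.0 ms


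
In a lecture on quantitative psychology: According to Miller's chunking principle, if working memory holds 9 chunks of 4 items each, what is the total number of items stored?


Total items = chunks * items_per_chunk
= 9 * 4
= 36


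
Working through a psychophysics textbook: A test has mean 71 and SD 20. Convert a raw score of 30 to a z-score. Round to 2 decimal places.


z = (X - mu) / sigma
= (30 - 71) / 20
= -41 / 20
= -2.05


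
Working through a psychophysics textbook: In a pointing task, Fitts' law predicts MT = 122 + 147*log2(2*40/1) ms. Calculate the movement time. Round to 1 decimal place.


MT = 122 + 147 * log2(2*40/1)
2D/W = 80.0
log2(80.0) = 6.3219
MT = 122 + 147 * 6.3219
= 1051.3 ms


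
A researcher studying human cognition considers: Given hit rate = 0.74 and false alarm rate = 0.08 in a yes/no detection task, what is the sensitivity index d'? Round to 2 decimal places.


d' = z(HR) - z(FAR)
z(0.74) = 0.6433
z(0.08) = -1.4051
d' = 0.6433 - -1.4051
= 2.05


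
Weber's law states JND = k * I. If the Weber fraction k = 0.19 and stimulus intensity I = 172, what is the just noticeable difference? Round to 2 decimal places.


JND = k * I
JND = 0.19 * 172
= 32.68


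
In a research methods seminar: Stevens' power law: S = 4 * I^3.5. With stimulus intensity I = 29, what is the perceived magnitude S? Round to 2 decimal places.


S = 4 * 29^3.5
29^3.5 = 131338.7845
S = 4 * 131338.7845
= 525355.14


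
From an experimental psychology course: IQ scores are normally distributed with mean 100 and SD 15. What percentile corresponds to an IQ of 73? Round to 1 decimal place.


z = (IQ - mean) / SD
z = (73 - 100) / 15 = -1.8
Percentile = Phi(-1.8) * 100
Phi(-1.8) = 0.03593
= 3.6


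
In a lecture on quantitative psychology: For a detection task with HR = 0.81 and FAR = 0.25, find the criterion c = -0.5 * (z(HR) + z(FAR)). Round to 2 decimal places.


c = -0.5 * (z(HR) + z(FAR))
z(0.81) = 0.8779
z(0.25) = -0.6745
c = -0.5 * (0.8779 + -0.6745)
= -0.5 * 0.2034
= -0.10


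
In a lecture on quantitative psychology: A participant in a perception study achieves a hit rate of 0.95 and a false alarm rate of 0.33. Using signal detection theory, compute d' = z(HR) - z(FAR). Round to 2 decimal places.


d' = z(HR) - z(FAR)
z(0.95) = 1.6449
z(0.33) = -0.4399
d' = 1.6449 - -0.4399
= 2.08


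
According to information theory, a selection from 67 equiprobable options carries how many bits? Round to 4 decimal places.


H = log2(n)
H = log2(67)
= 6.0661


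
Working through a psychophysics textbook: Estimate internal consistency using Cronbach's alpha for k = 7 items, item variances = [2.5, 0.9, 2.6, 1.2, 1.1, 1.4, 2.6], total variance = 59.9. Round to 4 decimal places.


alpha = (k/(k-1)) * (1 - sum(s_i^2)/s_total^2)
sum(item variances) = 12.3
k/(k-1) = 7/6 = 1.166667
1 - 12.3/59.9 = 1 - 0.205342 = 0.794658
alpha = 1.166667 * 0.794658
= 0.9271


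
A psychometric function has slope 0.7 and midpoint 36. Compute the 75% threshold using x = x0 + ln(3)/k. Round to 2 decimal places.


At P = 0.75: 0.75 = 1/(1 + e^(-k*(x-x0)))
Solving: e^(-k*(x-x0)) = 1/3
x = x0 + ln(3)/k
ln(3) = 1.0986
x = 36 + 1.0986/0.7
= 36 + 1.5694
= 37.57


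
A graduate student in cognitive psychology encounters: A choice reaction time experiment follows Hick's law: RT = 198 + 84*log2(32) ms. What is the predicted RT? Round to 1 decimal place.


RT = 198 + 84 * log2(32)
log2(32) = 5.0
RT = 198 + 84 * 5.0
= 198 + 420.0
= 618.0 ms


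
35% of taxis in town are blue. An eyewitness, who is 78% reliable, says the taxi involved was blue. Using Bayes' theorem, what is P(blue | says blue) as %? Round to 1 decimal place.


P(blue | says blue) = P(says blue | blue)*P(blue) / [P(says blue | blue)*P(blue) + P(says blue | not blue)*P(not blue)]
Numerator = 0.78 * 0.35 = 0.273
False identification = 0.22 * 0.65 = 0.143
P = 0.273 / (0.273 + 0.143)
= 0.273 / 0.416
As percentage = 65.6


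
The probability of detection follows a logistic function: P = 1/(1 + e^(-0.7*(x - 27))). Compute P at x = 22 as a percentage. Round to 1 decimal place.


P(x) = 1/(1 + e^(-0.7*(22 - 27)))
Exponent = -0.7 * -5 = 3.5
e^(3.5) = 33.115452
P = 1/(1 + 33.115452) = 0.029312
Percentage = 2.9


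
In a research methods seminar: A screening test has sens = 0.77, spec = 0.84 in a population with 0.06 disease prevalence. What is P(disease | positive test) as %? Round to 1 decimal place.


PPV = (sens * prev) / (sens * prev + (1-spec) * (1-prev))
Numerator = 0.77 * 0.06 = 0.0462
P(positive and no disease) = (1 - spec) * (1 - prev) = (1 - 0.84) * (1 - 0.06) = 0.1504
Denominator = 0.0462 + 0.1504 = 0.1966
PPV = 0.0462 / 0.1966 = 0.234995
As percentage = 23.5


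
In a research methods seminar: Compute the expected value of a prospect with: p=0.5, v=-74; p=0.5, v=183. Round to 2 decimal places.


EU = sum(p_i * v_i)
0.5 * -74 = -37.0
0.5 * 183 = 91.5
EU = -37.0 + 91.5
= 54.50


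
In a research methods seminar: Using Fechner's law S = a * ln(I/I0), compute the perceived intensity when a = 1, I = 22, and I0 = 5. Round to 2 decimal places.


S = 1 * ln(22/5)
I/I0 = 4.4
ln(4.4) = 1.4816
S = 1 * 1.4816
= 1.48


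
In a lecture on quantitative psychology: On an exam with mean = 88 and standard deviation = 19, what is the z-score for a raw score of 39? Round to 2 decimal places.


z = (X - mu) / sigma
= (39 - 88) / 19
= -49 / 19
= -2.58


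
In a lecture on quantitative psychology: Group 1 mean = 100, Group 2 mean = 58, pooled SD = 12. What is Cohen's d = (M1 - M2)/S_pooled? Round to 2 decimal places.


Cohen's d = (M1 - M2) / S_pooled
= (100 - 58) / 12
= 42 / 12
= 3.50


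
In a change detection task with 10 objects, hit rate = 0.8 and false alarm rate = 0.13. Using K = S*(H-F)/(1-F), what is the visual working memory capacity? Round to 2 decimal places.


K = S * (H - F) / (1 - F)
H - F = 0.67
1 - F = 0.87
K = 10 * 0.67 / 0.87
= 7.70


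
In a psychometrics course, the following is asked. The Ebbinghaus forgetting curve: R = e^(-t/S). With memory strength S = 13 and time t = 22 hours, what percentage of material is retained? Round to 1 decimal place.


R = e^(-t/S)
-t/S = -22/13 = -1.692308
R = e^(-1.692308) = 0.184094
Percentage = 0.184094 * 100
= 18.4


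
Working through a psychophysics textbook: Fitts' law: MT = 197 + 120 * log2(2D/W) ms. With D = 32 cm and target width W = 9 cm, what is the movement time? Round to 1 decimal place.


MT = 197 + 120 * log2(2*32/9)
2D/W = 7.111111
log2(7.111111) = 2.8301
MT = 197 + 120 * 2.8301
= 536.6 ms


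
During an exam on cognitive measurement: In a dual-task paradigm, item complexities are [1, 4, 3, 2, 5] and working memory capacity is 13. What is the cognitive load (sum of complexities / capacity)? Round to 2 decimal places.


Total complexity = 1 + 4 + 3 + 2 + 5 = 15
Load = total / capacity = 15 / 13
= 1.15


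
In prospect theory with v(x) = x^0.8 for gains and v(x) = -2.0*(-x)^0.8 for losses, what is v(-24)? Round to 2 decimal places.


Since x = -24 < 0, use v(x) = -lambda*(-x)^alpha
(-x) = 24
24^0.8 = 12.7107
v(-24) = -2.0 * 12.7107
= -25.42


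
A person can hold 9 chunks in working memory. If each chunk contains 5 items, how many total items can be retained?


Total items = chunks * items_per_chunk
= 9 * 5
= 45


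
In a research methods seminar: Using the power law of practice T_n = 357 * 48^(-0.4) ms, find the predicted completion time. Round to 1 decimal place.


T_n = 357 * 48^(-0.4)
48^(-0.4) = 0.212571
T_n = 357 * 0.212571
= 75.9 ms


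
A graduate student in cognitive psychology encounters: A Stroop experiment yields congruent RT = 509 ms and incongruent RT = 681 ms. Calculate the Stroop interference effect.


Stroop effect = RT(incongruent) - RT(congruent)
= 681 - 509
= 172 ms


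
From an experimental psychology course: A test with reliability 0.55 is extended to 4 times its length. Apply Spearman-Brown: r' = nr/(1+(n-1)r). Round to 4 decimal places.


r_new = n*r / (1 + (n-1)*r)
Numerator = 4 * 0.55 = 2.2
Denominator = 1 + 3 * 0.55 = 2.65
r_new = 2.2 / 2.65
= 0.8302


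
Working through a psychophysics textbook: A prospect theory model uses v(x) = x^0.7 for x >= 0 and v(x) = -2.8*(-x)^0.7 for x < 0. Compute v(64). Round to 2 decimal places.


Since x = 64 >= 0, use v(x) = x^0.7
64^0.7 = 18.3792
v(64) = 18.38


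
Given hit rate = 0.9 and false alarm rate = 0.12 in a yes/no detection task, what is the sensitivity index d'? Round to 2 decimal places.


d' = z(HR) - z(FAR)
z(0.9) = 1.2816
z(0.12) = -1.175
d' = 1.2816 - -1.175
= 2.46


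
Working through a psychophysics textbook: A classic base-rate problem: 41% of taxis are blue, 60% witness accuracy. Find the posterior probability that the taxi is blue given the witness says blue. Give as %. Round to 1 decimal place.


P(blue | says blue) = P(says blue | blue)*P(blue) / [P(says blue | blue)*P(blue) + P(says blue | not blue)*P(not blue)]
Numerator = 0.6 * 0.41 = 0.246
False identification = 0.4 * 0.59 = 0.236
P = 0.246 / (0.246 + 0.236)
= 0.246 / 0.482
As percentage = 51.0


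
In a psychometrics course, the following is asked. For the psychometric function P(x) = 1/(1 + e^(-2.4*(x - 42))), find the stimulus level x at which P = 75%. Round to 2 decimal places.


At P = 0.75: 0.75 = 1/(1 + e^(-k*(x-x0)))
Solving: e^(-k*(x-x0)) = 1/3
x = x0 + ln(3)/k
ln(3) = 1.0986
x = 42 + 1.0986/2.4
= 42 + 0.4578
= 42.46


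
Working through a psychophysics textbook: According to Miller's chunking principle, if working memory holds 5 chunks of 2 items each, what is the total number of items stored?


Total items = chunks * items_per_chunk
= 5 * 2
= 10


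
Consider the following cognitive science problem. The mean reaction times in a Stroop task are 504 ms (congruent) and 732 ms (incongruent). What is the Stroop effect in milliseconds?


Stroop effect = RT(incongruent) - RT(congruent)
= 732 - 504
= 228 ms


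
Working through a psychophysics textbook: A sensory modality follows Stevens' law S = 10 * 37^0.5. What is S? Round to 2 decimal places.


S = 10 * 37^0.5
37^0.5 = 6.0828
S = 10 * 6.0828
= 60.83


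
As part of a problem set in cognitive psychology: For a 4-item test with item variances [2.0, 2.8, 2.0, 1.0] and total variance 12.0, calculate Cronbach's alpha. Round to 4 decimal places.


alpha = (k/(k-1)) * (1 - sum(s_i^2)/s_total^2)
sum(item variances) = 7.8
k/(k-1) = 4/3 = 1.333333
1 - 7.8/12.0 = 1 - 0.65 = 0.35
alpha = 1.333333 * 0.35
= 0.4667


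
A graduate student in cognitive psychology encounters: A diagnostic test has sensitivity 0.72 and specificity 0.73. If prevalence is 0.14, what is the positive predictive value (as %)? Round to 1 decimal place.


PPV = (sens * prev) / (sens * prev + (1-spec) * (1-prev))
Numerator = 0.72 * 0.14 = 0.1008
P(positive and no disease) = (1 - spec) * (1 - prev) = (1 - 0.73) * (1 - 0.14) = 0.2322
Denominator = 0.1008 + 0.2322 = 0.333
PPV = 0.1008 / 0.333 = 0.302703
As percentage = 30.3


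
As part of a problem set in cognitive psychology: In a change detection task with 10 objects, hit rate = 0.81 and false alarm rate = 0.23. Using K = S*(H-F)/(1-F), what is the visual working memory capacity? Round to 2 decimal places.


K = S * (H - F) / (1 - F)
H - F = 0.58
1 - F = 0.77
K = 10 * 0.58 / 0.77
= 7.53
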